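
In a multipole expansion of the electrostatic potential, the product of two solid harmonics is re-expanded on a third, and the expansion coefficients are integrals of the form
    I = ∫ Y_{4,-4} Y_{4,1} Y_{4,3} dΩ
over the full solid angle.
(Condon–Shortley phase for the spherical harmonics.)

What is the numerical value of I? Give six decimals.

-0.168431

Checks pass: Σm=0; 12 even; l₃=4∈[0,8].
(2·4+1)(2·4+1)(2·4+1) = 729
Δ: 4! 4! 4! / 13! → 1/450450
sum: t=0:+1/13824 t=1:−1/216 t=2:+1/64 t=3:−1/216 t=4:+1/13824 = 5/768
3j²(4 4 4; 0 0 0) = Δ·Π!·Σ² = 18/1001  (sign +1)
sum: t=4:+1/3456 = 1/3456
3j²(4 4 4; -4 1 3) = Δ·Π!·Σ² = 35/1287  (sign -1)
combine: 4πI² = 729·18/1001·35/1287 = 7290/20449
take √, sign -1: I = -0.16843130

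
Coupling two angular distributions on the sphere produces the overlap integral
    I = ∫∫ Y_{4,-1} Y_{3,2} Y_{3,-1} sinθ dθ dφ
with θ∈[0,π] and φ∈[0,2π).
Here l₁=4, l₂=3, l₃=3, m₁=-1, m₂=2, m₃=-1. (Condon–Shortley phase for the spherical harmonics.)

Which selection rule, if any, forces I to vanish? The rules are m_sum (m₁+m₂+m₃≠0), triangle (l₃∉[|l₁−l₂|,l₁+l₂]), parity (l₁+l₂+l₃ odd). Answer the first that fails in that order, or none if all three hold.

azimuthal sum: -1 + 2 − 1 = 0  ✓
1 ≤ 3 ≤ 7 (triangle on l)  ✓
L = 4 + 3 + 3 = 10 (even)  ✓

none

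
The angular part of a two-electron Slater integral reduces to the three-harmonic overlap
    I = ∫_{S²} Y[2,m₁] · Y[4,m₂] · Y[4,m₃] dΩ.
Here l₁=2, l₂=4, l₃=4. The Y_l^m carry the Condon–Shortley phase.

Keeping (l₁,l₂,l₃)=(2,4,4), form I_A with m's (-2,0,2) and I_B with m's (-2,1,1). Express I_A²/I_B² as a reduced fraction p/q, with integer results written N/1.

Same 2,4,4: normalisation and zero-m 3j drop out of the ratio.
A: Δ: 2! 2! 6! / 11! → 1/13860; sum: t=2:+1/192 = 1/192; 3j²(2 4 4; -2 0 2) = Δ·Π!·Σ² = 3/77  (sign +1)
B: Δ: 2! 2! 6! / 11! → 1/13860; sum: t=2:+1/144 = 1/144; 3j²(2 4 4; -2 1 1) = Δ·Π!·Σ² = 10/231  (sign -1)
I_A²/I_B² = (3/77)/(10/231) = 9/10

9/10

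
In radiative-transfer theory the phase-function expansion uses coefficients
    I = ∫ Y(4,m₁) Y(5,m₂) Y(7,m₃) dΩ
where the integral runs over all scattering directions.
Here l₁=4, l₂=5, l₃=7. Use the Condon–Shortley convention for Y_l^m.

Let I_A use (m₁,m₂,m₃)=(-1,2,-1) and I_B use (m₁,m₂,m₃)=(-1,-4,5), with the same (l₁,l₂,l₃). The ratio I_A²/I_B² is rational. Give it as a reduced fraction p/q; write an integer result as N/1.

6724/8019

l's match ⇒ only the (l;m) 3-j factors differ between A and B.
A: triangle coeff Δ(4,5,7) = 1/6126120; Σ_t [0,2]: t=0:+1/1209600 t=1:−1/69120 t=2:+1/51840 = 41/7257600; (3j)²=1681/510510 [(4 5 7; -1 2 -1)], sign=+1
B: triangle coeff Δ(4,5,7) = 1/6126120; Σ_t [0,1]: t=0:+1/1209600 t=1:−1/1935360 = 1/3225600; (3j)²=243/61880 [(4 5 7; -1 -4 5)], sign=+1
I_A²/I_B² = (1681/510510)/(243/61880) = 6724/8019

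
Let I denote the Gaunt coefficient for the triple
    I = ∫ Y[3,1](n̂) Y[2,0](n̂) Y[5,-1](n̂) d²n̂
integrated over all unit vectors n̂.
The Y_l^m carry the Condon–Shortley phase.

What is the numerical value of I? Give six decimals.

m-sum 0 ✓  L=10 even ✓  1≤5≤5 ✓
Π(2lᵢ+1) = 7×5×11 = 385
triangle coeff Δ(3,2,5) = 1/2310
Σ_t [0,0]: t=0:+1/144 = 1/144
(3j)²=10/231 [(3 2 5; 0 0 0)], sign=-1
Σ_t [0,0]: t=0:+1/192 = 1/192
(3j)²=3/77 [(3 2 5; 1 0 -1)], sign=+1
⇒ 4πI² = 50/77
I = (-1)√(50/77/(4π)) = -0.22731846

-0.227318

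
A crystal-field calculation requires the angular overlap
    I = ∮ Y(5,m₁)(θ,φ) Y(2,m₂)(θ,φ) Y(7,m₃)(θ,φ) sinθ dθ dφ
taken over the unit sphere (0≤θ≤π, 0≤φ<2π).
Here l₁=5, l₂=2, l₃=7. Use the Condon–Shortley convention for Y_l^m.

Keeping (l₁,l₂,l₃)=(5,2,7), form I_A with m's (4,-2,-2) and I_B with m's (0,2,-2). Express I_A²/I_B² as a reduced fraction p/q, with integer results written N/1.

l's match ⇒ only the (l;m) 3-j factors differ between A and B.
A: triangle coeff Δ(5,2,7) = 1/15015; Σ_t [0,0]: t=0:+1/8709120 = 1/8709120; (3j)²=1/3003 [(5 2 7; 4 -2 -2)], sign=-1
B: triangle coeff Δ(5,2,7) = 1/15015; Σ_t [0,0]: t=0:+1/345600 = 1/345600; (3j)²=6/715 [(5 2 7; 0 2 -2)], sign=-1
I_A²/I_B² = (1/3003)/(6/715) = 5/126

5/126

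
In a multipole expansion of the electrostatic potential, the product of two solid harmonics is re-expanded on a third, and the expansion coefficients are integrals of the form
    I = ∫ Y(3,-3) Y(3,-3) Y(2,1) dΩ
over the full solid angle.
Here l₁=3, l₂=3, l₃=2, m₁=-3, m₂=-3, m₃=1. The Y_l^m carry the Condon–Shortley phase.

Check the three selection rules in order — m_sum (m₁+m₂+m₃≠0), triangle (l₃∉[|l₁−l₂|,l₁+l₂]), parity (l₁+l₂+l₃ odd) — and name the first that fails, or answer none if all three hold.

m₁+m₂+m₃ = -3 − 3 + 1 = -5  ✗
triangle: |3−3|=0 ≤ l₃=2 ≤ 3+3=6
parity: l₁+l₂+l₃ = 8 is even

m_sum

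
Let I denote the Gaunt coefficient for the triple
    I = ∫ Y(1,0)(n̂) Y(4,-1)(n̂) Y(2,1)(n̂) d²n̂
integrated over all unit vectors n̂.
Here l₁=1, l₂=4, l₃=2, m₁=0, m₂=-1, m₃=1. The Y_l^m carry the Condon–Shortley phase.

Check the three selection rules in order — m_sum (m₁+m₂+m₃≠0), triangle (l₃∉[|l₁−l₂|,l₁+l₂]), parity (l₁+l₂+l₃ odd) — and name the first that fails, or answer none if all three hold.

azimuthal sum: 0 − 1 + 1 = 0  ✓
3 ≤ 2 ≤ 5 (triangle on l)  ✗
L = 1 + 4 + 2 = 7 (odd)

triangle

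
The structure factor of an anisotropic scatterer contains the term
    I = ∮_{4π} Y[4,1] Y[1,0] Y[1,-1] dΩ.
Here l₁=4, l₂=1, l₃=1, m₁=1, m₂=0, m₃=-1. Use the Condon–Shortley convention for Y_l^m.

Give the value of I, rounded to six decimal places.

0.000000

|4−1|≤1≤4+1 violated ⇒ I = 0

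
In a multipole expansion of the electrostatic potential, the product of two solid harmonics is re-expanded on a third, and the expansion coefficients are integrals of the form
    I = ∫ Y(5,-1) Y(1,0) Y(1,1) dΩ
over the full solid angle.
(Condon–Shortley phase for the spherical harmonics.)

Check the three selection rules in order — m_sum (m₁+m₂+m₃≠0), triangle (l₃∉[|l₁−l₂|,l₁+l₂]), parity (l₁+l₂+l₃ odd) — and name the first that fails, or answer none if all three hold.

triangle

m₁+m₂+m₃ = -1 + 0 + 1 = 0  ✓
triangle: |5−1|=4 ≤ l₃=1 ≤ 5+1=6  ✗
parity: l₁+l₂+l₃ = 7 is odd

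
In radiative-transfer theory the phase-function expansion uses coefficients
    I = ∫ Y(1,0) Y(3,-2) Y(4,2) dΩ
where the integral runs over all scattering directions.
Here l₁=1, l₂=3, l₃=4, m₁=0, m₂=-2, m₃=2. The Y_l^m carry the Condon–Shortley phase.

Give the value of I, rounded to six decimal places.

m-sum 0 ✓  L=8 even ✓  2≤4≤4 ✓
Π(2lᵢ+1) = 3×7×9 = 189
triangle coeff Δ(1,3,4) = 1/252
Σ_t [0,0]: t=0:+1/36 = 1/36
(3j)²=4/63 [(1 3 4; 0 0 0)], sign=+1
Σ_t [0,0]: t=0:+1/120 = 1/120
(3j)²=1/21 [(1 3 4; 0 -2 2)], sign=+1
⇒ 4πI² = 4/7
I = (+1)√(4/7/(4π)) = 0.21324362

0.213244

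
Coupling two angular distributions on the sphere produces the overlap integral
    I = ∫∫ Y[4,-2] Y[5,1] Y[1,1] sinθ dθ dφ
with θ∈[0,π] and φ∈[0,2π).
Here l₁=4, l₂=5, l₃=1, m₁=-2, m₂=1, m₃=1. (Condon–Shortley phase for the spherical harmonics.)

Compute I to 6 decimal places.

Checks pass: Σm=0; 10 even; l₃=1∈[1,9].
(2·4+1)(2·5+1)(2·1+1) = 297
Δ: 8! 0! 2! / 11! → 1/495
sum: t=4:+1/576 = 1/576
3j²(4 5 1; 0 0 0) = Δ·Π!·Σ² = 5/99  (sign -1)
sum: t=6:+1/2880 = 1/2880
3j²(4 5 1; -2 1 1) = Δ·Π!·Σ² = 2/165  (sign +1)
combine: 4πI² = 297·5/99·2/165 = 2/11
take √, sign -1: I = -0.12028562

-0.120286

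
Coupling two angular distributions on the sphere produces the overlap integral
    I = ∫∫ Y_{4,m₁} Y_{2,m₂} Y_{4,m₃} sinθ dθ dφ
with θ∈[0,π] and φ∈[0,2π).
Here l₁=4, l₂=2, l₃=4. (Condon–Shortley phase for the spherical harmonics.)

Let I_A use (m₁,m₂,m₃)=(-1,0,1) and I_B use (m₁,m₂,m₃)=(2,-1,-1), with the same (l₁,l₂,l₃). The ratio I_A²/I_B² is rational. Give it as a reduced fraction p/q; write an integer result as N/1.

289/243

Shared (l₁,l₂,l₃)=(4,2,4): N and (l;000)² cancel in I_A²/I_B².
A: Δ = 2!·6!·2!/11! = 1/13860; Racah Σ t=0..2: t=0:+1/480 t=1:−1/48 t=2:+1/144 = -17/1440; ⇒ 3j(4 2 4; -1 0 1)² = 289/13860, sgn +1
B: Δ = 2!·6!·2!/11! = 1/13860; Racah Σ t=0..1: t=0:+1/96 t=1:−1/240 = 1/160; ⇒ 3j(4 2 4; 2 -1 -1)² = 27/1540, sgn -1
I_A²/I_B² = (289/13860)/(27/1540) = 289/243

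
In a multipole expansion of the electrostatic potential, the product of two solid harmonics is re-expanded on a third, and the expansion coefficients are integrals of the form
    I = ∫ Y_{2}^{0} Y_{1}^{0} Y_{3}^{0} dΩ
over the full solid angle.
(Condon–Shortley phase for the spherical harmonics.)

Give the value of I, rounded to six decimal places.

m-sum 0 ✓  L=6 even ✓  1≤3≤3 ✓
Π(2lᵢ+1) = 5×3×7 = 105
triangle coeff Δ(2,1,3) = 1/105
Σ_t [0,0]: t=0:+1/4 = 1/4
(3j)²=3/35 [(2 1 3; 0 0 0)], sign=-1
(m-triple is (0,0,0) — same symbol as above.)
⇒ 4πI² = 27/35
I = (+1)√(27/35/(4π)) = 0.24776670

0.247767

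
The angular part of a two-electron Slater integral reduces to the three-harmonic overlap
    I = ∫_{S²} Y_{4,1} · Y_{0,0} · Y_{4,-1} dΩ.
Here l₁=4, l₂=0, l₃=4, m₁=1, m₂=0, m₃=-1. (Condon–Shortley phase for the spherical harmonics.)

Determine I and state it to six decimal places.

-0.282095

Rules hold: Σm=0, L=8 even, 4≤4≤4.
N = 9·1·9 = 81
Δ = 0!·8!·0!/9! = 1/9
Racah Σ t=0..0: t=0:+1/576 = 1/576
⇒ 3j(4 0 4; 0 0 0)² = 1/9, sgn +1
Racah Σ t=0..0: t=0:+1/720 = 1/720
⇒ 3j(4 0 4; 1 0 -1)² = 1/9, sgn -1
4πI² = N·(3j₀)²·(3jₘ)² = 1/1
I = -1·√(1/4π) = -0.28209479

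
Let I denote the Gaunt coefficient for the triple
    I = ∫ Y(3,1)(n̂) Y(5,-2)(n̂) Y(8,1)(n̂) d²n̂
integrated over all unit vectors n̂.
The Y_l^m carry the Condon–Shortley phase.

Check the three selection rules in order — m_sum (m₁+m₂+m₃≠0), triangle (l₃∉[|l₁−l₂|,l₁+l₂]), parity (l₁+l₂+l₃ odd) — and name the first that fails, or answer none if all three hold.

azimuthal sum: 1 − 2 + 1 = 0  ✓
2 ≤ 8 ≤ 8 (triangle on l)  ✓
L = 3 + 5 + 8 = 16 (even)  ✓

none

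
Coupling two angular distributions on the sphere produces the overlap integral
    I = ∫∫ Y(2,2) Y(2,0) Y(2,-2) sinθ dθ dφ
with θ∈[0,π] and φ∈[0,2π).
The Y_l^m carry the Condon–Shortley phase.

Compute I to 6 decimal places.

-0.180224

Rules hold: Σm=0, L=6 even, 0≤2≤4.
N = 5·5·5 = 125
Δ = 2!·2!·2!/7! = 1/630
Racah Σ t=0..2: t=0:+1/8 t=1:−1/1 t=2:+1/8 = -3/4
⇒ 3j(2 2 2; 0 0 0)² = 2/35, sgn -1
Racah Σ t=0..0: t=0:+1/8 = 1/8
⇒ 3j(2 2 2; 2 0 -2)² = 2/35, sgn +1
4πI² = N·(3j₀)²·(3jₘ)² = 20/49
I = -1·√(0.408163/4π) = -0.18022375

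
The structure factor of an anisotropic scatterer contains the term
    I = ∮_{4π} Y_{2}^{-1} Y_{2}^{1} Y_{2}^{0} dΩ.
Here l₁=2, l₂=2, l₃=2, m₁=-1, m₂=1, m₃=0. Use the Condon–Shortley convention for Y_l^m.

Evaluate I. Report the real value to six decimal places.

Rules hold: Σm=0, L=6 even, 0≤2≤4.
N = 5·5·5 = 125
Δ = 2!·2!·2!/7! = 1/630
Racah Σ t=0..2: t=0:+1/8 t=1:−1/1 t=2:+1/8 = -3/4
⇒ 3j(2 2 2; 0 0 0)² = 2/35, sgn -1
Racah Σ t=1..2: t=1:−1/4 t=2:+1/2 = 1/4
⇒ 3j(2 2 2; -1 1 0)² = 1/70, sgn +1
4πI² = N·(3j₀)²·(3jₘ)² = 5/49
I = -1·√(0.102041/4π) = -0.09011188

-0.090112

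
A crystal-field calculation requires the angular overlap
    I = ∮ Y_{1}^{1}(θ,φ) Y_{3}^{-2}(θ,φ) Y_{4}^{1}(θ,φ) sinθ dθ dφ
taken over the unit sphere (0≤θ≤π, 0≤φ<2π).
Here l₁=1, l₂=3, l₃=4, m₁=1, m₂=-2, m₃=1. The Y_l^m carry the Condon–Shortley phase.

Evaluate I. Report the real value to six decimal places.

Checks pass: Σm=0; 8 even; l₃=4∈[2,4].
(2·1+1)(2·3+1)(2·4+1) = 189
Δ: 0! 2! 6! / 9! → 1/252
sum: t=0:+1/36 = 1/36
3j²(1 3 4; 0 0 0) = Δ·Π!·Σ² = 4/63  (sign +1)
sum: t=0:+1/240 = 1/240
3j²(1 3 4; 1 -2 1) = Δ·Π!·Σ² = 1/84  (sign -1)
combine: 4πI² = 189·4/63·1/84 = 1/7
take √, sign -1: I = -0.10662181

-0.106622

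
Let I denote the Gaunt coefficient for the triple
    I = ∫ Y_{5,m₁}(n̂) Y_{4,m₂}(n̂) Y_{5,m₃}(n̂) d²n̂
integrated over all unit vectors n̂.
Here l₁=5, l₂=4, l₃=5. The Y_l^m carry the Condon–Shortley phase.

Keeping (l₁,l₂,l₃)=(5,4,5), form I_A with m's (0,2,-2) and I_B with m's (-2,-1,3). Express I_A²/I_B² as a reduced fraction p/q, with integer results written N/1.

7/10

Shared (l₁,l₂,l₃)=(5,4,5): N and (l;000)² cancel in I_A²/I_B².
A: Δ = 4!·6!·4!/15! = 1/3153150; Racah Σ t=2..4: t=2:+1/3456 t=3:−1/1728 t=4:+1/11520 = -7/34560; ⇒ 3j(5 4 5; 0 2 -2)² = 7/858, sgn +1
B: Δ = 4!·6!·4!/15! = 1/3153150; Racah Σ t=1..3: t=1:−1/17280 t=2:+1/2880 t=3:−1/6912 = 1/6912; ⇒ 3j(5 4 5; -2 -1 3)² = 5/429, sgn +1
I_A²/I_B² = (7/858)/(5/429) = 7/10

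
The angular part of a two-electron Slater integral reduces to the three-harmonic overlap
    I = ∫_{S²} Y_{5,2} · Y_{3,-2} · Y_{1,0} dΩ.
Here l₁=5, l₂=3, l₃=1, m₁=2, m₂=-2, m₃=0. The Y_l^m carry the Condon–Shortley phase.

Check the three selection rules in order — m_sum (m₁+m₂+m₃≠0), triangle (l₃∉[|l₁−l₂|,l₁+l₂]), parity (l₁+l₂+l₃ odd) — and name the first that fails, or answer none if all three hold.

triangle

m₁+m₂+m₃ = 2 − 2 + 0 = 0  ✓
triangle: |5−3|=2 ≤ l₃=1 ≤ 5+3=8  ✗
parity: l₁+l₂+l₃ = 9 is odd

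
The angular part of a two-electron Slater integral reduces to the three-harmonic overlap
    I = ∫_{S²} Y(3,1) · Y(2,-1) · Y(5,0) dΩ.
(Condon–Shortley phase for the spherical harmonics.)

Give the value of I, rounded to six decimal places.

0.169433

m-sum 0 ✓  L=10 even ✓  1≤5≤5 ✓
Π(2lᵢ+1) = 7×5×11 = 385
triangle coeff Δ(3,2,5) = 1/2310
Σ_t [0,0]: t=0:+1/144 = 1/144
(3j)²=10/231 [(3 2 5; 0 0 0)], sign=-1
Σ_t [0,0]: t=0:+1/288 = 1/288
(3j)²=5/231 [(3 2 5; 1 -1 0)], sign=-1
⇒ 4πI² = 250/693
I = (+1)√(250/693/(4π)) = 0.16943318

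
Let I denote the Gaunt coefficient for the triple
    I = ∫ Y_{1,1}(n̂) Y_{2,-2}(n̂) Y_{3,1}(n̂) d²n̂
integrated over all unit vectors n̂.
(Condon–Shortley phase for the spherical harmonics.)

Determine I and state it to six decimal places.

-0.082589

Rules hold: Σm=0, L=6 even, 1≤3≤3.
N = 3·5·7 = 105
Δ = 0!·2!·4!/7! = 1/105
Racah Σ t=0..0: t=0:+1/4 = 1/4
⇒ 3j(1 2 3; 0 0 0)² = 3/35, sgn -1
Racah Σ t=0..0: t=0:+1/48 = 1/48
⇒ 3j(1 2 3; 1 -2 1)² = 1/105, sgn +1
4πI² = N·(3j₀)²·(3jₘ)² = 3/35
I = -1·√(0.0857143/4π) = -0.08258890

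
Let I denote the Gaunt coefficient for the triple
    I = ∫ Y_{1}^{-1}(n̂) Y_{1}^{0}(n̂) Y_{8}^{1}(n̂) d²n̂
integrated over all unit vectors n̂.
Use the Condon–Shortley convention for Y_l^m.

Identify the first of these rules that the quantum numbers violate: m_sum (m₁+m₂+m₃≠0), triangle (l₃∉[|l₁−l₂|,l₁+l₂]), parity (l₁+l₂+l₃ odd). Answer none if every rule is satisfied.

Σmᵢ = 0  ✓
l₃∈[|l₁−l₂|,l₁+l₂]=[0,2], have l₃=8  ✗
Σlᵢ = 10 ⇒ even

triangle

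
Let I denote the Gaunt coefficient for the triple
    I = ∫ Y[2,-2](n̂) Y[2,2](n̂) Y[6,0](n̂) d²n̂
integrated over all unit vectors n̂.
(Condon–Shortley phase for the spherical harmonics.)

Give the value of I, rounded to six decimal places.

0.000000

|2−2|≤6≤2+2 violated ⇒ I = 0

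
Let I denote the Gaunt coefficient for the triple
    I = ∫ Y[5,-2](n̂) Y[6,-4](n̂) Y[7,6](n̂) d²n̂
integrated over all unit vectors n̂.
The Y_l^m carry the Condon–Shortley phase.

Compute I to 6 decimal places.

m-sum 0 ✓  L=18 even ✓  1≤7≤11 ✓
Π(2lᵢ+1) = 11×13×15 = 2145
triangle coeff Δ(5,6,7) = 1/174594420
Σ_t [0,4]: t=0:+1/4147200 t=1:−1/207360 t=2:+1/82944 t=3:−1/207360 t=4:+1/4147200 = 1/345600
(3j)²=420/46189 [(5 6 7; 0 0 0)], sign=-1
Σ_t [1,2]: t=1:−1/21772800 t=2:+1/19353600 = 1/174182400
(3j)²=1/3876 [(5 6 7; -2 -4 6)], sign=-1
⇒ 4πI² = 525/104329
I = (+1)√(525/104329/(4π)) = 0.02001116

0.020011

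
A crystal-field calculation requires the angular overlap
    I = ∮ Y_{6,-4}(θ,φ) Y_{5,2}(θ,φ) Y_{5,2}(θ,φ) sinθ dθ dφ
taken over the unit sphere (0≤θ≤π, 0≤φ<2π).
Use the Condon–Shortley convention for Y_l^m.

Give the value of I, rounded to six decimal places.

0.137762

m-sum 0 ✓  L=16 even ✓  1≤5≤11 ✓
Π(2lᵢ+1) = 13×11×11 = 1573
triangle coeff Δ(6,5,5) = 1/28588560
Σ_t [1,5]: t=1:−1/345600 t=2:+1/13824 t=3:−1/5184 t=4:+1/13824 t=5:−1/345600 = -7/129600
(3j)²=80/7293 [(6 5 5; 0 0 0)], sign=+1
Σ_t [4,6]: t=4:+1/207360 t=5:−1/57600 t=6:+1/207360 = -1/129600
(3j)²=168/12155 [(6 5 5; -4 2 2)], sign=+1
⇒ 4πI² = 896/3757
I = (+1)√(896/3757/(4π)) = 0.13776169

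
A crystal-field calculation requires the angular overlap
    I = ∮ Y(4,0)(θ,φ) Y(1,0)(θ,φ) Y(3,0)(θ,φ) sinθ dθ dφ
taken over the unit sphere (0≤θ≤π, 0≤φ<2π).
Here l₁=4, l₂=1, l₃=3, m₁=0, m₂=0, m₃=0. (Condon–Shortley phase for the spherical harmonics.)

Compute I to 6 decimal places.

0.246233

Rules hold: Σm=0, L=8 even, 3≤3≤5.
N = 9·3·7 = 189
Δ = 2!·6!·0!/9! = 1/252
Racah Σ t=1..1: t=1:−1/36 = -1/36
⇒ 3j(4 1 3; 0 0 0)² = 4/63, sgn +1
(m-triple is (0,0,0) — same symbol as above.)
4πI² = N·(3j₀)²·(3jₘ)² = 16/21
I = +1·√(0.761905/4π) = 0.24623252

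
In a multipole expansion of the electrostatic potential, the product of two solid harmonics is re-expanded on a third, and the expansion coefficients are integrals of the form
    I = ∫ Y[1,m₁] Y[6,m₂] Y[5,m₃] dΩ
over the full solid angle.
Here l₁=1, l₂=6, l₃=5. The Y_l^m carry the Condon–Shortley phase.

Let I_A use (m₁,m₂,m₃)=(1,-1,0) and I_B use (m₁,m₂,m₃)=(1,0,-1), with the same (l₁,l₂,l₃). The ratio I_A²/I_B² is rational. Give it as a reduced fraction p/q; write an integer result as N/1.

l's match ⇒ only the (l;m) 3-j factors differ between A and B.
A: triangle coeff Δ(1,6,5) = 1/858; Σ_t [0,0]: t=0:+1/28800 = 1/28800; (3j)²=7/286 [(1 6 5; 1 -1 0)], sign=-1
B: triangle coeff Δ(1,6,5) = 1/858; Σ_t [0,0]: t=0:+1/34560 = 1/34560; (3j)²=5/286 [(1 6 5; 1 0 -1)], sign=+1
I_A²/I_B² = (7/286)/(5/286) = 7/5

7/5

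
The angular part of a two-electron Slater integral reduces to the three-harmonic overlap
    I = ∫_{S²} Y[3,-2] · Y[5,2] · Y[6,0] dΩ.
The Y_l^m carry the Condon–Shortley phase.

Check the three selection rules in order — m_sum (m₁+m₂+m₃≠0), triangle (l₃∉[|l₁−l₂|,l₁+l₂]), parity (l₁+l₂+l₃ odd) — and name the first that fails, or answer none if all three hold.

none

m₁+m₂+m₃ = -2 + 2 + 0 = 0  ✓
triangle: |3−5|=2 ≤ l₃=6 ≤ 3+5=8  ✓
parity: l₁+l₂+l₃ = 14 is even  ✓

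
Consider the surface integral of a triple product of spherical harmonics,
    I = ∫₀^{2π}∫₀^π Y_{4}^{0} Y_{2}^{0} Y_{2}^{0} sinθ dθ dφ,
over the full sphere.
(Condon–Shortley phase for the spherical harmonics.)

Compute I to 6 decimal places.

0.241796

m-sum 0 ✓  L=8 even ✓  2≤2≤6 ✓
Π(2lᵢ+1) = 9×5×5 = 225
triangle coeff Δ(4,2,2) = 1/630
Σ_t [2,2]: t=2:+1/16 = 1/16
(3j)²=2/35 [(4 2 2; 0 0 0)], sign=+1
(m-triple is (0,0,0) — same symbol as above.)
⇒ 4πI² = 36/49
I = (+1)√(36/49/(4π)) = 0.24179554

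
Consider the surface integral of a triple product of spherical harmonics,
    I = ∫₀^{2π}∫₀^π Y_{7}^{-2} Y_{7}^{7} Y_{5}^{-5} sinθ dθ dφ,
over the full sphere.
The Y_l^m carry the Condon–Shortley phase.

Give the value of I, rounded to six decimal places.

0.000000

L=19 odd ⇒ parity kills the (l;000) factor ⇒ I = 0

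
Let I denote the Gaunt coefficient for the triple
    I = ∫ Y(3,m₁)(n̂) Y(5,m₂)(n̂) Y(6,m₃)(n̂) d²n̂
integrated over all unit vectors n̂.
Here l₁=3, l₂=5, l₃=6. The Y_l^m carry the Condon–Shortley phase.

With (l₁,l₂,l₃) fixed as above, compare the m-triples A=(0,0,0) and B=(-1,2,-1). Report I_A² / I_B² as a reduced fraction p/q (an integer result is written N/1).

l's match ⇒ only the (l;m) 3-j factors differ between A and B.
A: triangle coeff Δ(3,5,6) = 1/675675; Σ_t [0,2]: t=0:+1/8640 t=1:−1/2304 t=2:+1/8640 = -7/34560; (3j)²=7/429 [(3 5 6; 0 0 0)], sign=-1
B: triangle coeff Δ(3,5,6) = 1/675675; Σ_t [0,2]: t=0:+1/241920 t=1:−1/8640 t=2:+1/5760 = 1/16128; (3j)²=5/1001 [(3 5 6; -1 2 -1)], sign=-1
I_A²/I_B² = (7/429)/(5/1001) = 49/15

49/15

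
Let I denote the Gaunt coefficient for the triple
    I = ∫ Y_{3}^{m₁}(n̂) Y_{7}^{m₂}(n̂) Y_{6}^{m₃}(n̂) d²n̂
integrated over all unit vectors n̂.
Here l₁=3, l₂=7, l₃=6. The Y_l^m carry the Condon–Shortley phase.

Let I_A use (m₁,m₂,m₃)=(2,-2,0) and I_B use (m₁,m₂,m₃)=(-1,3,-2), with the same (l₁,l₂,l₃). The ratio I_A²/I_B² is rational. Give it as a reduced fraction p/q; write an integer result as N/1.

21/64

Same 3,7,6: normalisation and zero-m 3j drop out of the ratio.
A: Δ: 4! 2! 10! / 17! → 1/2042040; sum: t=0:+1/345600 t=1:−1/207360 = -1/518400; 3j²(3 7 6; 2 -2 0) = Δ·Π!·Σ² = 12/2431  (sign -1)
B: Δ: 4! 2! 10! / 17! → 1/2042040; sum: t=2:+1/645120 t=3:−1/181440 t=4:+1/829440 = -1/362880; 3j²(3 7 6; -1 3 -2) = Δ·Π!·Σ² = 256/17017  (sign -1)
I_A²/I_B² = (12/2431)/(256/17017) = 21/64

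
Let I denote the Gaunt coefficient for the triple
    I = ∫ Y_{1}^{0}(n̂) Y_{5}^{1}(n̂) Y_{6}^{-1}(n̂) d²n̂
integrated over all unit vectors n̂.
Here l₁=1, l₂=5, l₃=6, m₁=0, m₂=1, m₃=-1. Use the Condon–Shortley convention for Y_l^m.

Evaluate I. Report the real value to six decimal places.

Rules hold: Σm=0, L=12 even, 4≤6≤6.
N = 3·11·13 = 429
Δ = 0!·2!·10!/13! = 1/858
Racah Σ t=0..0: t=0:+1/14400 = 1/14400
⇒ 3j(1 5 6; 0 0 0)² = 6/143, sgn +1
Racah Σ t=0..0: t=0:+1/17280 = 1/17280
⇒ 3j(1 5 6; 0 1 -1)² = 35/858, sgn -1
4πI² = N·(3j₀)²·(3jₘ)² = 105/143
I = -1·√(0.734266/4π) = -0.24172507

-0.241725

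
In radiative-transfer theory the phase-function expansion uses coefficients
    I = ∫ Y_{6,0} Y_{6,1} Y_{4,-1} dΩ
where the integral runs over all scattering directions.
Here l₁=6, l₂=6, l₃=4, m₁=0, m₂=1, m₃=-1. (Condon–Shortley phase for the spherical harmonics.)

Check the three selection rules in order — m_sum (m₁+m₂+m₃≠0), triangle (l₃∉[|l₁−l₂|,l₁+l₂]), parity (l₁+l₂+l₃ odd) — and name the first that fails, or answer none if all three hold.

azimuthal sum: 0 + 1 − 1 = 0  ✓
0 ≤ 4 ≤ 12 (triangle on l)  ✓
L = 6 + 6 + 4 = 16 (even)  ✓

none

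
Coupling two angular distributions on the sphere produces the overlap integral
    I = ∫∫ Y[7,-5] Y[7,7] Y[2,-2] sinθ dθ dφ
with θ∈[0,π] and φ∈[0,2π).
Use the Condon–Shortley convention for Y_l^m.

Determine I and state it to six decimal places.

Rules hold: Σm=0, L=16 even, 0≤2≤14.
N = 15·15·5 = 1125
Δ = 12!·2!·2!/17! = 1/185640
Racah Σ t=5..7: t=5:−1/2419200 t=6:+1/518400 t=7:−1/2419200 = 1/907200
⇒ 3j(7 7 2; 0 0 0)² = 56/3315, sgn +1
Racah Σ t=12..12: t=12:+1/1916006400 = 1/1916006400
⇒ 3j(7 7 2; -5 7 -2)² = 1/340, sgn +1
4πI² = N·(3j₀)²·(3jₘ)² = 210/3757
I = +1·√(0.0558957/4π) = 0.06669359

0.066694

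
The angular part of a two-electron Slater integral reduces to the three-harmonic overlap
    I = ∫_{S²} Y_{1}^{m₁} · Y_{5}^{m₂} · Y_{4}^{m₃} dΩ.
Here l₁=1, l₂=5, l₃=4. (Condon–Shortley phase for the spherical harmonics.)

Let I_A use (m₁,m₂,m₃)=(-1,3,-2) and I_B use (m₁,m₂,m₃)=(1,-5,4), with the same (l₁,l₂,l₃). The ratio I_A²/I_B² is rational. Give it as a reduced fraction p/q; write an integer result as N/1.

28/45

l's match ⇒ only the (l;m) 3-j factors differ between A and B.
A: triangle coeff Δ(1,5,4) = 1/495; Σ_t [2,2]: t=2:+1/2880 = 1/2880; (3j)²=28/495 [(1 5 4; -1 3 -2)], sign=+1
B: triangle coeff Δ(1,5,4) = 1/495; Σ_t [0,0]: t=0:+1/80640 = 1/80640; (3j)²=1/11 [(1 5 4; 1 -5 4)], sign=+1
I_A²/I_B² = (28/495)/(1/11) = 28/45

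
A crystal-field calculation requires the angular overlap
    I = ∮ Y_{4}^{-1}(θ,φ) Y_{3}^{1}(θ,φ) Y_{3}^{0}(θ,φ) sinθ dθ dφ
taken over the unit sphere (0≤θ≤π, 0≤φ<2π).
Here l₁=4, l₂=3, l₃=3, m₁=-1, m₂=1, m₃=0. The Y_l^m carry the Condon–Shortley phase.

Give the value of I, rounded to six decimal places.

-0.099323

m-sum 0 ✓  L=10 even ✓  1≤3≤7 ✓
Π(2lᵢ+1) = 9×7×7 = 441
triangle coeff Δ(4,3,3) = 1/34650
Σ_t [1,3]: t=1:−1/72 t=2:+1/16 t=3:−1/72 = 5/144
(3j)²=2/77 [(4 3 3; 0 0 0)], sign=-1
Σ_t [2,4]: t=2:+1/48 t=3:−1/24 t=4:+1/288 = -5/288
(3j)²=5/462 [(4 3 3; -1 1 0)], sign=+1
⇒ 4πI² = 15/121
I = (-1)√(15/121/(4π)) = -0.09932258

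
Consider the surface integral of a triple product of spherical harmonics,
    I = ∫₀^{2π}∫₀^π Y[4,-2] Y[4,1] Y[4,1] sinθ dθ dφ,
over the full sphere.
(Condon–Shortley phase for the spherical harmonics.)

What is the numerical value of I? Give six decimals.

0.144370

Rules hold: Σm=0, L=12 even, 0≤4≤8.
N = 9·9·9 = 729
Δ = 4!·4!·4!/13! = 1/450450
Racah Σ t=0..4: t=0:+1/13824 t=1:−1/216 t=2:+1/64 t=3:−1/216 t=4:+1/13824 = 5/768
⇒ 3j(4 4 4; 0 0 0)² = 18/1001, sgn +1
Racah Σ t=2..4: t=2:+1/576 t=3:−1/144 t=4:+1/576 = -1/288
⇒ 3j(4 4 4; -2 1 1)² = 20/1001, sgn +1
4πI² = N·(3j₀)²·(3jₘ)² = 262440/1002001
I = +1·√(0.261916/4π) = 0.14436968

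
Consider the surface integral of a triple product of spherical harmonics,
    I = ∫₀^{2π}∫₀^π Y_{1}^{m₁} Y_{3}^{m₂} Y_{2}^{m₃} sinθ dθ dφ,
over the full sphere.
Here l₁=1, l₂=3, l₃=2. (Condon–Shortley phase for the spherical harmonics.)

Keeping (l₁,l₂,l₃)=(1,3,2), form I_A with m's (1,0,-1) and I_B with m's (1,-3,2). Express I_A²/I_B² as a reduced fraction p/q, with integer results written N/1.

1/5

Same 1,3,2: normalisation and zero-m 3j drop out of the ratio.
A: Δ: 2! 0! 4! / 7! → 1/105; sum: t=0:+1/12 = 1/12; 3j²(1 3 2; 1 0 -1) = Δ·Π!·Σ² = 1/35  (sign -1)
B: Δ: 2! 0! 4! / 7! → 1/105; sum: t=0:+1/48 = 1/48; 3j²(1 3 2; 1 -3 2) = Δ·Π!·Σ² = 1/7  (sign +1)
I_A²/I_B² = (1/35)/(1/7) = 1/5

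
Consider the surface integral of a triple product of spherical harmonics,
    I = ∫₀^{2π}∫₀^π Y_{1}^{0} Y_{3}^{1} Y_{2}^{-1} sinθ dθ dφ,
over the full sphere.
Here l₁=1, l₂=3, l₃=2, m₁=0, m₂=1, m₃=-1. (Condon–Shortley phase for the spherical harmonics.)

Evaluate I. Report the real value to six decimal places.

-0.233597

m-sum 0 ✓  L=6 even ✓  2≤2≤4 ✓
Π(2lᵢ+1) = 3×7×5 = 105
triangle coeff Δ(1,3,2) = 1/105
Σ_t [1,1]: t=1:−1/4 = -1/4
(3j)²=3/35 [(1 3 2; 0 0 0)], sign=-1
Σ_t [1,1]: t=1:−1/6 = -1/6
(3j)²=8/105 [(1 3 2; 0 1 -1)], sign=+1
⇒ 4πI² = 24/35
I = (-1)√(24/35/(4π)) = -0.23359668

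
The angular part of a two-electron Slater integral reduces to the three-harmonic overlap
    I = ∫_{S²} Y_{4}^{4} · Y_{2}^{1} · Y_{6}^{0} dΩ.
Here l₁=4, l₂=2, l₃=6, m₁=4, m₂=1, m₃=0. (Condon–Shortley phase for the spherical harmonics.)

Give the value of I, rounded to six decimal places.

0.000000

4 + 1 + 0 = 5 ≠ 0: azimuthal integral kills it; I = 0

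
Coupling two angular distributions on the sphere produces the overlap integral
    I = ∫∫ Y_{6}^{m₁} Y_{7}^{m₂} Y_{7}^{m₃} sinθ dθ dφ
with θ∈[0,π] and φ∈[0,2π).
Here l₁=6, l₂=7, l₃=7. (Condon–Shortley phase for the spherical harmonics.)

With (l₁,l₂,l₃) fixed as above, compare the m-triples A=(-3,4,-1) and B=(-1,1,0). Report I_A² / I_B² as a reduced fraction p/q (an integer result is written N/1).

Shared (l₁,l₂,l₃)=(6,7,7): N and (l;000)² cancel in I_A²/I_B².
A: Δ = 6!·6!·8!/21! = 1/2444321880; Racah Σ t=3..6: t=3:−1/1045094400 t=4:+1/29030400 t=5:−1/8294400 t=6:+1/18662400 = -1/29859840; ⇒ 3j(6 7 7; -3 4 -1)² = 175/25194, sgn -1
B: Δ = 6!·6!·8!/21! = 1/2444321880; Racah Σ t=1..6: t=1:−1/435456000 t=2:+1/8294400 t=3:−1/1244160 t=4:+1/995328 t=5:−1/4147200 t=6:+1/124416000 = 1/11612160; ⇒ 3j(6 7 7; -1 1 0)² = 125/92378, sgn -1
I_A²/I_B² = (175/25194)/(125/92378) = 77/15

77/15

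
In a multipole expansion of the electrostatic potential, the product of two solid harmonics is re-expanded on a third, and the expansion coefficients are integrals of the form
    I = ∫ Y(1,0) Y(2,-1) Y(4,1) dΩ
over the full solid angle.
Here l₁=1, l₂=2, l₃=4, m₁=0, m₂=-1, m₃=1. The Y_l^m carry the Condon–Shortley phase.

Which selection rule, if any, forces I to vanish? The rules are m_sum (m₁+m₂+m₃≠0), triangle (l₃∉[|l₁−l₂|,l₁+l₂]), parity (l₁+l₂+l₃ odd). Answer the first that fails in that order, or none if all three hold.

triangle

Σmᵢ = 0  ✓
l₃∈[|l₁−l₂|,l₁+l₂]=[1,3], have l₃=4  ✗
Σlᵢ = 7 ⇒ odd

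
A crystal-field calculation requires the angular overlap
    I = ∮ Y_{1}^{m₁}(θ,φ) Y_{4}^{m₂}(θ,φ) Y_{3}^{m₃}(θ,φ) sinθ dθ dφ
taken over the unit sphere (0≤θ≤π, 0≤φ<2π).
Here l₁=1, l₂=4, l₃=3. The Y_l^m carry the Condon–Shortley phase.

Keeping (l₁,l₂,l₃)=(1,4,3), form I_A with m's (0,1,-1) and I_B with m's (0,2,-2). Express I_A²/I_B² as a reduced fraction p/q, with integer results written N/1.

Shared (l₁,l₂,l₃)=(1,4,3): N and (l;000)² cancel in I_A²/I_B².
A: Δ = 2!·0!·6!/9! = 1/252; Racah Σ t=1..1: t=1:−1/48 = -1/48; ⇒ 3j(1 4 3; 0 1 -1)² = 5/84, sgn -1
B: Δ = 2!·0!·6!/9! = 1/252; Racah Σ t=1..1: t=1:−1/120 = -1/120; ⇒ 3j(1 4 3; 0 2 -2)² = 1/21, sgn +1
I_A²/I_B² = (5/84)/(1/21) = 5/4

5/4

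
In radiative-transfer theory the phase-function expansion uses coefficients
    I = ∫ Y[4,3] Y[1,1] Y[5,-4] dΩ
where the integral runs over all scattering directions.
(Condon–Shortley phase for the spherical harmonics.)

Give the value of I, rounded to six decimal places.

0.294638

m-sum 0 ✓  L=10 even ✓  3≤5≤5 ✓
Π(2lᵢ+1) = 9×3×11 = 297
triangle coeff Δ(4,1,5) = 1/495
Σ_t [0,0]: t=0:+1/576 = 1/576
(3j)²=5/99 [(4 1 5; 0 0 0)], sign=-1
Σ_t [0,0]: t=0:+1/10080 = 1/10080
(3j)²=4/55 [(4 1 5; 3 1 -4)], sign=-1
⇒ 4πI² = 12/11
I = (+1)√(12/11/(4π)) = 0.29463840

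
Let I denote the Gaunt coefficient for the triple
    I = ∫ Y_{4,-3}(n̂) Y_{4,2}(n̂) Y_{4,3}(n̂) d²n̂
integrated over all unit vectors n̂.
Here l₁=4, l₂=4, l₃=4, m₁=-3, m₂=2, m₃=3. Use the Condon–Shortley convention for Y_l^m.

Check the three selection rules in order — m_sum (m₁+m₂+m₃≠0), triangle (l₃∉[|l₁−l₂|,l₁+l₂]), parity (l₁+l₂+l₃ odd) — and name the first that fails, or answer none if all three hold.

Σmᵢ = 2  ✗
l₃∈[|l₁−l₂|,l₁+l₂]=[0,8], have l₃=4
Σlᵢ = 12 ⇒ even

m_sum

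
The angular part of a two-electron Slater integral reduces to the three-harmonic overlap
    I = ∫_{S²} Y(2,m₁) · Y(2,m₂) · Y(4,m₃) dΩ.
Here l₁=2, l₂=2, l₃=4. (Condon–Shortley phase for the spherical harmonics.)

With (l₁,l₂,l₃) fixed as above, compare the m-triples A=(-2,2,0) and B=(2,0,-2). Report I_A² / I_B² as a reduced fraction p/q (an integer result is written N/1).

1/15

Same 2,2,4: normalisation and zero-m 3j drop out of the ratio.
A: Δ: 0! 4! 4! / 9! → 1/630; sum: t=0:+1/576 = 1/576; 3j²(2 2 4; -2 2 0) = Δ·Π!·Σ² = 1/630  (sign +1)
B: Δ: 0! 4! 4! / 9! → 1/630; sum: t=0:+1/96 = 1/96; 3j²(2 2 4; 2 0 -2) = Δ·Π!·Σ² = 1/42  (sign +1)
I_A²/I_B² = (1/630)/(1/42) = 1/15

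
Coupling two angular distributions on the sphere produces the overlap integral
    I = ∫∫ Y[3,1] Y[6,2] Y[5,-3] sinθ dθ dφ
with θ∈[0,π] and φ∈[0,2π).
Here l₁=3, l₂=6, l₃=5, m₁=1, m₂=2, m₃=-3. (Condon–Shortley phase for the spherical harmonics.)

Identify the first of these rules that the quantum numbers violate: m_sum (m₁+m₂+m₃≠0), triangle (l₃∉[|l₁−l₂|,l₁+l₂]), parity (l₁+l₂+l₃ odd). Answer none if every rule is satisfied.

none

azimuthal sum: 1 + 2 − 3 = 0  ✓
3 ≤ 5 ≤ 9 (triangle on l)  ✓
L = 3 + 6 + 5 = 14 (even)  ✓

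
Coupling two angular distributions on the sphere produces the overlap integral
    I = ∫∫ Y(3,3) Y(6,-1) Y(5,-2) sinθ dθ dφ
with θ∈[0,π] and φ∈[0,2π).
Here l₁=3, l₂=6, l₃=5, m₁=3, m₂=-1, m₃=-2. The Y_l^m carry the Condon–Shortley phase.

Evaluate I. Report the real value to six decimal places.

0.145631

Rules hold: Σm=0, L=14 even, 3≤5≤9.
N = 7·13·11 = 1001
Δ = 4!·2!·8!/15! = 1/675675
Racah Σ t=1..3: t=1:−1/8640 t=2:+1/2304 t=3:−1/8640 = 7/34560
⇒ 3j(3 6 5; 0 0 0)² = 7/429, sgn -1
Racah Σ t=0..0: t=0:+1/34560 = 1/34560
⇒ 3j(3 6 5; 3 -1 -2)² = 7/429, sgn -1
4πI² = N·(3j₀)²·(3jₘ)² = 343/1287
I = +1·√(0.266511/4π) = 0.14563067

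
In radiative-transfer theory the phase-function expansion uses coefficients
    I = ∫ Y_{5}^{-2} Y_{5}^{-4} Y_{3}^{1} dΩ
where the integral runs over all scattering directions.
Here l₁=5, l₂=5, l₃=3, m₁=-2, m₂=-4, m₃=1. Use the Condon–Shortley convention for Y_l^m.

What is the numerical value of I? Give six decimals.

0.000000

-2 − 4 + 1 = -5 ≠ 0: azimuthal integral kills it; I = 0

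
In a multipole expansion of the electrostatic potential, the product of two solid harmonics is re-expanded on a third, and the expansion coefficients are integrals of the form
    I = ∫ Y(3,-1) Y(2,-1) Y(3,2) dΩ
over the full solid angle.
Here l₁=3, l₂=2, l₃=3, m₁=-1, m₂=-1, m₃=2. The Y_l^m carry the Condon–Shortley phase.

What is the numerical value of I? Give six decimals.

Rules hold: Σm=0, L=8 even, 1≤3≤5.
N = 7·5·7 = 245
Δ = 2!·4!·2!/9! = 1/3780
Racah Σ t=0..2: t=0:+1/24 t=1:−1/4 t=2:+1/24 = -1/6
⇒ 3j(3 2 3; 0 0 0)² = 4/105, sgn +1
Racah Σ t=0..1: t=0:+1/48 t=1:−1/12 = -1/16
⇒ 3j(3 2 3; -1 -1 2)² = 1/28, sgn +1
4πI² = N·(3j₀)²·(3jₘ)² = 1/3
I = +1·√(0.333333/4π) = 0.16286750

0.162868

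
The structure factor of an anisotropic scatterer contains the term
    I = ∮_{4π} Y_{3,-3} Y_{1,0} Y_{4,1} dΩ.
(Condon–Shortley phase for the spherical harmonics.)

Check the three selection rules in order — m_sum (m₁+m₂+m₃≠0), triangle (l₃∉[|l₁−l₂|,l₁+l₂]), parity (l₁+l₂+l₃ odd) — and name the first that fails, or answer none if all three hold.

m_sum

m₁+m₂+m₃ = -3 + 0 + 1 = -2  ✗
triangle: |3−1|=2 ≤ l₃=4 ≤ 3+1=4
parity: l₁+l₂+l₃ = 8 is even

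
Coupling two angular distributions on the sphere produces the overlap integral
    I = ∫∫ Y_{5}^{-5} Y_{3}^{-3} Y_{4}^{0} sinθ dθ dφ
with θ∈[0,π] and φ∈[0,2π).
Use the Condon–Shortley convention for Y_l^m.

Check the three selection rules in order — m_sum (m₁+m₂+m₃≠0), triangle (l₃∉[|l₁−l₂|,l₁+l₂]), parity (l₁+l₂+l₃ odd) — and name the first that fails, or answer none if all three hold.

m_sum

azimuthal sum: -5 − 3 + 0 = -8  ✗
2 ≤ 4 ≤ 8 (triangle on l)
L = 5 + 3 + 4 = 12 (even)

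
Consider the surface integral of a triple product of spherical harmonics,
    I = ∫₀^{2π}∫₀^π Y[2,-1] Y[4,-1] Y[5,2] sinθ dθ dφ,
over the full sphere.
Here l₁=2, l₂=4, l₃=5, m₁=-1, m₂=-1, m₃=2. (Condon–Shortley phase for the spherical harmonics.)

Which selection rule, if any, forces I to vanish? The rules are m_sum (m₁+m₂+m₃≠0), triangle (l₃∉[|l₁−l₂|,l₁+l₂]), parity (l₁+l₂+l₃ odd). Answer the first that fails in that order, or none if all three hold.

azimuthal sum: -1 − 1 + 2 = 0  ✓
2 ≤ 5 ≤ 6 (triangle on l)  ✓
L = 2 + 4 + 5 = 11 (odd)  ✗

parity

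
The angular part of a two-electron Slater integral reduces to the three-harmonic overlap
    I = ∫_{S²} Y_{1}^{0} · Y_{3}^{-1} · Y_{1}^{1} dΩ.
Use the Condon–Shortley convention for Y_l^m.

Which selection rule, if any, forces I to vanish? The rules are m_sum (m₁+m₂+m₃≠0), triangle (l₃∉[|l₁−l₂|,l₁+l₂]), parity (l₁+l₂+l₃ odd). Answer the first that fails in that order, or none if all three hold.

azimuthal sum: 0 − 1 + 1 = 0  ✓
2 ≤ 1 ≤ 4 (triangle on l)  ✗
L = 1 + 3 + 1 = 5 (odd)

triangle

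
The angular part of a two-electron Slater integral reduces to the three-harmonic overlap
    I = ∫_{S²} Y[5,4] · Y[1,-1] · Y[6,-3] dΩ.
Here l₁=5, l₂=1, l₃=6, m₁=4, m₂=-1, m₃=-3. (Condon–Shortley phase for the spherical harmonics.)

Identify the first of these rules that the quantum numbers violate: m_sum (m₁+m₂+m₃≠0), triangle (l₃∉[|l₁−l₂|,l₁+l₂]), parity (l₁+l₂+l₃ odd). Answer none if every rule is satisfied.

Σmᵢ = 0  ✓
l₃∈[|l₁−l₂|,l₁+l₂]=[4,6], have l₃=6  ✓
Σlᵢ = 12 ⇒ even  ✓

none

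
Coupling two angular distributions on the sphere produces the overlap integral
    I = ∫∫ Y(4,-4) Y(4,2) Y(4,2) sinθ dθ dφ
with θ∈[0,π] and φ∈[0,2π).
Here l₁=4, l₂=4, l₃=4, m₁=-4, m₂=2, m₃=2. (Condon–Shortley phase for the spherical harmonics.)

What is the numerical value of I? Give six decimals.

0.190983

m-sum 0 ✓  L=12 even ✓  0≤4≤8 ✓
Π(2lᵢ+1) = 9×9×9 = 729
triangle coeff Δ(4,4,4) = 1/450450
Σ_t [0,4]: t=0:+1/13824 t=1:−1/216 t=2:+1/64 t=3:−1/216 t=4:+1/13824 = 5/768
(3j)²=18/1001 [(4 4 4; 0 0 0)], sign=+1
Σ_t [4,4]: t=4:+1/2304 = 1/2304
(3j)²=5/143 [(4 4 4; -4 2 2)], sign=+1
⇒ 4πI² = 65610/143143
I = (+1)√(65610/143143/(4π)) = 0.19098314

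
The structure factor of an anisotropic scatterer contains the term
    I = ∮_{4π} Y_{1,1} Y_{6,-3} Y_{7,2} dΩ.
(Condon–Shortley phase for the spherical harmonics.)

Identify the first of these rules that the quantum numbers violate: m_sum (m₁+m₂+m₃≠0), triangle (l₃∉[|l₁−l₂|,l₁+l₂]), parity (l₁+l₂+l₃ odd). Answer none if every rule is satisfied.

Σmᵢ = 0  ✓
l₃∈[|l₁−l₂|,l₁+l₂]=[5,7], have l₃=7  ✓
Σlᵢ = 14 ⇒ even  ✓

none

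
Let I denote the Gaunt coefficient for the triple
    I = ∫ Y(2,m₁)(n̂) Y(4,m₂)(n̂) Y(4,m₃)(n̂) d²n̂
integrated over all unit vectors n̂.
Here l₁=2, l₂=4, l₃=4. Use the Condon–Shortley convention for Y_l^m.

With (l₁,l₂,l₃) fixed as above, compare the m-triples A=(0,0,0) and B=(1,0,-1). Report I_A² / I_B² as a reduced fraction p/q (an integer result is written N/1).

40/3

Shared (l₁,l₂,l₃)=(2,4,4): N and (l;000)² cancel in I_A²/I_B².
A: Δ = 2!·2!·6!/11! = 1/13860; Racah Σ t=0..2: t=0:+1/192 t=1:−1/36 t=2:+1/192 = -5/288; ⇒ 3j(2 4 4; 0 0 0)² = 20/693, sgn -1
B: Δ = 2!·2!·6!/11! = 1/13860; Racah Σ t=0..1: t=0:+1/96 t=1:−1/72 = -1/288; ⇒ 3j(2 4 4; 1 0 -1)² = 1/462, sgn +1
I_A²/I_B² = (20/693)/(1/462) = 40/3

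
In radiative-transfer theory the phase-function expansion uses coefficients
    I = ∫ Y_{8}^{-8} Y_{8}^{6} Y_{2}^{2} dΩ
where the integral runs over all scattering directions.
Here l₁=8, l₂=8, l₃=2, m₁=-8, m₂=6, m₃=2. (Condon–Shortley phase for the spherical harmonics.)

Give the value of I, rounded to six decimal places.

Rules hold: Σm=0, L=18 even, 0≤2≤16.
N = 17·17·5 = 1445
Δ = 14!·2!·2!/19! = 1/348840
Racah Σ t=6..8: t=6:+1/116121600 t=7:−1/25401600 t=8:+1/116121600 = -1/45158400
⇒ 3j(8 8 2; 0 0 0)² = 24/1615, sgn -1
Racah Σ t=14..14: t=14:+1/348713164800 = 1/348713164800
⇒ 3j(8 8 2; -8 6 2)² = 2/969, sgn +1
4πI² = N·(3j₀)²·(3jₘ)² = 16/361
I = -1·√(0.0443213/4π) = -0.05938838

-0.059388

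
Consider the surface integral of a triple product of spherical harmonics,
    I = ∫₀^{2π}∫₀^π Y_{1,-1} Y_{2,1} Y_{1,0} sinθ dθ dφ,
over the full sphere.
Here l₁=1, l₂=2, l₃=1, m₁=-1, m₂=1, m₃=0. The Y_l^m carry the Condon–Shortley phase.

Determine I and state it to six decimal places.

-0.218510

m-sum 0 ✓  L=4 even ✓  1≤1≤3 ✓
Π(2lᵢ+1) = 3×5×3 = 45
triangle coeff Δ(1,2,1) = 1/30
Σ_t [1,1]: t=1:−1/1 = -1/1
(3j)²=2/15 [(1 2 1; 0 0 0)], sign=+1
Σ_t [2,2]: t=2:+1/2 = 1/2
(3j)²=1/10 [(1 2 1; -1 1 0)], sign=-1
⇒ 4πI² = 3/5
I = (-1)√(3/5/(4π)) = -0.21850969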